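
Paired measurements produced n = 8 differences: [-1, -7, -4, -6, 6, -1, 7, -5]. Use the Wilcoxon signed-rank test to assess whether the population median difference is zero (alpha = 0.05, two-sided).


Step 1: Drop any zero differences (none here) and take |d_i|.
|d| = [1, 7, 4, 6, 6, 1, 7, 5]
Step 2: Midrank |d_i| (ties get averaged ranks).
ranks: |1|->1.5, |7|->7.5, |4|->3, |6|->5.5, |6|->5.5, |1|->1.5, |7|->7.5, |5|->4
Step 3: Attach original signs; sum ranks with positive sign and with negative sign.
W+ = 5.5 + 7.5 = 13
W- = 1.5 + 7.5 + 3 + 5.5 + 1.5 + 4 = 23
(Check: W+ + W- = 36 should equal n(n+1)/2 = 36.)
Step 4: Test statistic W = min(W+, W-) = 13.
Step 5: Ties in |d|, so use the tie-corrected normal approximation.
        E[W] = n(n+1)/4 = 8*9/4 = 18.
        Tie groups: |d|=1 (t=2), |d|=6 (t=2), |d|=7 (t=2); sum(t^3 - t) = 18.
        Var[W] = n(n+1)(2n+1)/24 - sum(t^3-t)/48 = 1224/24 - 18/48 = 50.625.
        z = (W - E[W]) / sqrt(Var[W]) = (13 - 18) / 7.1151 = -0.7027.
        Two-sided p = 2*Phi(z) = 0.482225.
Step 6: alpha = 0.05. fail to reject H0.

W+ = 13, W- = 23, W = min = 13, p = 0.482225, fail to reject H0.


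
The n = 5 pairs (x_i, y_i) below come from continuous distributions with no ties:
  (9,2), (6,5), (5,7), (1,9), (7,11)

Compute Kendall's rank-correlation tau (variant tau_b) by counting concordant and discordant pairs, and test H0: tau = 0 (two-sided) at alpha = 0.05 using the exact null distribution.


Step 1: Enumerate the 10 unordered pairs (i,j) with i<j and classify each by sign(x_j-x_i) * sign(y_j-y_i).
  (1,2):dx=-3,dy=+3->D; (1,3):dx=-4,dy=+5->D; (1,4):dx=-8,dy=+7->D; (1,5):dx=-2,dy=+9->D
  (2,3):dx=-1,dy=+2->D; (2,4):dx=-5,dy=+4->D; (2,5):dx=+1,dy=+6->C; (3,4):dx=-4,dy=+2->D
  (3,5):dx=+2,dy=+4->C; (4,5):dx=+6,dy=+2->C
Step 2: C = 3, D = 7, total pairs = 10.
Step 3: tau = (C - D)/(n(n-1)/2) = (3 - 7)/10 = -0.400000.
Step 4: Exact two-sided p-value (enumerate n! = 120 permutations of y under H0): p = 0.483333.
Step 5: alpha = 0.05. fail to reject H0.

tau_b = -0.4000 (C=3, D=7), p = 0.483333, fail to reject H0.


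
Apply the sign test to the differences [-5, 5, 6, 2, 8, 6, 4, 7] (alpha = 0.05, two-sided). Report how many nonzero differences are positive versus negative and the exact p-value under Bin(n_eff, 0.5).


Step 1: Discard zero differences. Original n = 8; n_eff = number of nonzero differences = 8.
Nonzero differences (with sign): -5, +5, +6, +2, +8, +6, +4, +7
Step 2: Count signs: positive = 7, negative = 1.
Step 3: Under H0: P(positive) = 0.5, so the number of positives S ~ Bin(8, 0.5).
Step 4: Two-sided exact p-value = sum of Bin(8,0.5) probabilities at or below the observed probability = 0.070312.
Step 5: alpha = 0.05. fail to reject H0.

n_eff = 8, pos = 7, neg = 1, p = 0.070312, fail to reject H0.


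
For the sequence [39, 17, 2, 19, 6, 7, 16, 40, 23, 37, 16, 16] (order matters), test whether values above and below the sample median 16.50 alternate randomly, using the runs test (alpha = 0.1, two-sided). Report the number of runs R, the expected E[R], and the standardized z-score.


Step 1: Compute median = 16.50; label A = above, B = below.
Labels in order: AABABBBAAABB  (n_A = 6, n_B = 6)
Step 2: Count runs R = 6.
Step 3: Under H0 (random ordering), E[R] = 2*n_A*n_B/(n_A+n_B) + 1 = 2*6*6/12 + 1 = 7.0000.
        Var[R] = 2*n_A*n_B*(2*n_A*n_B - n_A - n_B) / ((n_A+n_B)^2 * (n_A+n_B-1)) = 4320/1584 = 2.7273.
        SD[R] = 1.6514.
Step 4: Continuity-corrected z = (R + 0.5 - E[R]) / SD[R] = (6 + 0.5 - 7.0000) / 1.6514 = -0.3028.
Step 5: Two-sided p-value via normal approximation = 2*(1 - Phi(|z|)) = 0.762069.
Step 6: alpha = 0.1. fail to reject H0.

R = 6, z = -0.3028, p = 0.762069, fail to reject H0.


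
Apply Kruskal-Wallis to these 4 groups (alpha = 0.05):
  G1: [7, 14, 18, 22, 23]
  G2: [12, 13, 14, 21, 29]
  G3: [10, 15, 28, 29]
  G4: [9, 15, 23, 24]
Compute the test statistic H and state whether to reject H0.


Step 1: Combine all N = 18 observations and assign midranks.
sorted (value, group, rank): (7,G1,1), (9,G4,2), (10,G3,3), (12,G2,4), (13,G2,5), (14,G1,6.5), (14,G2,6.5), (15,G3,8.5), (15,G4,8.5), (18,G1,10), (21,G2,11), (22,G1,12), (23,G1,13.5), (23,G4,13.5), (24,G4,15), (28,G3,16), (29,G2,17.5), (29,G3,17.5)
Step 2: Sum ranks within each group.
R_1 = 43 (n_1 = 5)
R_2 = 44 (n_2 = 5)
R_3 = 45 (n_3 = 4)
R_4 = 39 (n_4 = 4)
Step 3: H = 12/(N(N+1)) * sum(R_i^2/n_i) - 3(N+1)
     = 12/(18*19) * (43^2/5 + 44^2/5 + 45^2/4 + 39^2/4) - 3*19
     = 0.035088 * 1643.5 - 57
     = 0.666667.
Step 4: Ties present; correction factor C = 1 - 24/(18^3 - 18) = 0.995872. Corrected H = 0.666667 / 0.995872 = 0.669430.
Step 5: Under H0, H ~ chi^2(3); p-value = 0.880370.
Step 6: alpha = 0.05. fail to reject H0.

H = 0.6694, df = 3, p = 0.880370, fail to reject H0.


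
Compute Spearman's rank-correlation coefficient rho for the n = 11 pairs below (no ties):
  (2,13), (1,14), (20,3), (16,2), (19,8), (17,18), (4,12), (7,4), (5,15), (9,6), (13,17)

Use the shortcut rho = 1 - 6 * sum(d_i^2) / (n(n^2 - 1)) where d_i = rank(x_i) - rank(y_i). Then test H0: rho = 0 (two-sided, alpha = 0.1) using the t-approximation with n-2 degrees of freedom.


Step 1: Rank x and y separately (midranks; no ties here).
rank(x): 2->2, 1->1, 20->11, 16->8, 19->10, 17->9, 4->3, 7->5, 5->4, 9->6, 13->7
rank(y): 13->7, 14->8, 3->2, 2->1, 8->5, 18->11, 12->6, 4->3, 15->9, 6->4, 17->10
Step 2: d_i = R_x(i) - R_y(i); compute d_i^2.
  (2-7)^2=25, (1-8)^2=49, (11-2)^2=81, (8-1)^2=49, (10-5)^2=25, (9-11)^2=4, (3-6)^2=9, (5-3)^2=4, (4-9)^2=25, (6-4)^2=4, (7-10)^2=9
sum(d^2) = 284.
Step 3: rho = 1 - 6*284 / (11*(11^2 - 1)) = 1 - 1704/1320 = -0.290909.
Step 4: Under H0, t = rho * sqrt((n-2)/(1-rho^2)) = -0.9122 ~ t(9).
Step 5: Two-sided p-value from the t-distribution with 9 df = 0.385457.
Step 6: alpha = 0.1. fail to reject H0.

rho = -0.2909, p = 0.385457, fail to reject H0 at alpha = 0.1.


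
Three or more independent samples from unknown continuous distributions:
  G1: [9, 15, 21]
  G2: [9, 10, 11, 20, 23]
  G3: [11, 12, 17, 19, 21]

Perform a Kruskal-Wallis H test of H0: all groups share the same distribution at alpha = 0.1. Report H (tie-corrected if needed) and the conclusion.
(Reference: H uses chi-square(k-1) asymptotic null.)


Step 1: Combine all N = 13 observations and assign midranks.
sorted (value, group, rank): (9,G1,1.5), (9,G2,1.5), (10,G2,3), (11,G2,4.5), (11,G3,4.5), (12,G3,6), (15,G1,7), (17,G3,8), (19,G3,9), (20,G2,10), (21,G1,11.5), (21,G3,11.5), (23,G2,13)
Step 2: Sum ranks within each group.
R_1 = 20 (n_1 = 3)
R_2 = 32 (n_2 = 5)
R_3 = 39 (n_3 = 5)
Step 3: H = 12/(N(N+1)) * sum(R_i^2/n_i) - 3(N+1)
     = 12/(13*14) * (20^2/3 + 32^2/5 + 39^2/5) - 3*14
     = 0.065934 * 642.333 - 42
     = 0.351648.
Step 4: Ties present; correction factor C = 1 - 18/(13^3 - 13) = 0.991758. Corrected H = 0.351648 / 0.991758 = 0.354571.
Step 5: Under H0, H ~ chi^2(2); p-value = 0.837541.
Step 6: alpha = 0.1. fail to reject H0.

H = 0.3546, df = 2, p = 0.837541, fail to reject H0.


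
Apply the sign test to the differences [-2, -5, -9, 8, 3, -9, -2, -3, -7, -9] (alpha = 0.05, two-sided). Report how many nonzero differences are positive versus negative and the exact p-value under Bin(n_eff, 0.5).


Step 1: Discard zero differences. Original n = 10; n_eff = number of nonzero differences = 10.
Nonzero differences (with sign): -2, -5, -9, +8, +3, -9, -2, -3, -7, -9
Step 2: Count signs: positive = 2, negative = 8.
Step 3: Under H0: P(positive) = 0.5, so the number of positives S ~ Bin(10, 0.5).
Step 4: Two-sided exact p-value = sum of Bin(10,0.5) probabilities at or below the observed probability = 0.109375.
Step 5: alpha = 0.05. fail to reject H0.

n_eff = 10, pos = 2, neg = 8, p = 0.109375, fail to reject H0.


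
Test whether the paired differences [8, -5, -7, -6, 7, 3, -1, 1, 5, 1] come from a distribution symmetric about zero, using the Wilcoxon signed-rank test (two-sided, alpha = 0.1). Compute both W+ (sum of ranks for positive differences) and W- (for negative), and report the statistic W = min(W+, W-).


Step 1: Drop any zero differences (none here) and take |d_i|.
|d| = [8, 5, 7, 6, 7, 3, 1, 1, 5, 1]
Step 2: Midrank |d_i| (ties get averaged ranks).
ranks: |8|->10, |5|->5.5, |7|->8.5, |6|->7, |7|->8.5, |3|->4, |1|->2, |1|->2, |5|->5.5, |1|->2
Step 3: Attach original signs; sum ranks with positive sign and with negative sign.
W+ = 10 + 8.5 + 4 + 2 + 5.5 + 2 = 32
W- = 5.5 + 8.5 + 7 + 2 = 23
(Check: W+ + W- = 55 should equal n(n+1)/2 = 55.)
Step 4: Test statistic W = min(W+, W-) = 23.
Step 5: Ties in |d|, so use the tie-corrected normal approximation.
        E[W] = n(n+1)/4 = 10*11/4 = 27.5.
        Tie groups: |d|=1 (t=3), |d|=5 (t=2), |d|=7 (t=2); sum(t^3 - t) = 36.
        Var[W] = n(n+1)(2n+1)/24 - sum(t^3-t)/48 = 2310/24 - 36/48 = 95.5.
        z = (W - E[W]) / sqrt(Var[W]) = (23 - 27.5) / 9.7724 = -0.4605.
        Two-sided p = 2*Phi(z) = 0.645172.
Step 6: alpha = 0.1. fail to reject H0.

W+ = 32, W- = 23, W = min = 23, p = 0.645172, fail to reject H0.


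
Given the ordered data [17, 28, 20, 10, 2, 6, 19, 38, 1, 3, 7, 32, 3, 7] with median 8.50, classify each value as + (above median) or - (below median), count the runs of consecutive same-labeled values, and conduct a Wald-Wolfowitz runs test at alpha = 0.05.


Step 1: Compute median = 8.50; label A = above, B = below.
Labels in order: AAAABBAABBBABB  (n_A = 7, n_B = 7)
Step 2: Count runs R = 6.
Step 3: Under H0 (random ordering), E[R] = 2*n_A*n_B/(n_A+n_B) + 1 = 2*7*7/14 + 1 = 8.0000.
        Var[R] = 2*n_A*n_B*(2*n_A*n_B - n_A - n_B) / ((n_A+n_B)^2 * (n_A+n_B-1)) = 8232/2548 = 3.2308.
        SD[R] = 1.7974.
Step 4: Continuity-corrected z = (R + 0.5 - E[R]) / SD[R] = (6 + 0.5 - 8.0000) / 1.7974 = -0.8345.
Step 5: Two-sided p-value via normal approximation = 2*(1 - Phi(|z|)) = 0.403986.
Step 6: alpha = 0.05. fail to reject H0.

R = 6, z = -0.8345, p = 0.403986, fail to reject H0.


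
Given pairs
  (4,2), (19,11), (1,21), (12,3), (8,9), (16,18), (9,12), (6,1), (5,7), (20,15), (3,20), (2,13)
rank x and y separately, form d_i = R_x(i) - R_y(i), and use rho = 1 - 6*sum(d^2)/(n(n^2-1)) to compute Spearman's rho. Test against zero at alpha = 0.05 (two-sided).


Step 1: Rank x and y separately (midranks; no ties here).
rank(x): 4->4, 19->11, 1->1, 12->9, 8->7, 16->10, 9->8, 6->6, 5->5, 20->12, 3->3, 2->2
rank(y): 2->2, 11->6, 21->12, 3->3, 9->5, 18->10, 12->7, 1->1, 7->4, 15->9, 20->11, 13->8
Step 2: d_i = R_x(i) - R_y(i); compute d_i^2.
  (4-2)^2=4, (11-6)^2=25, (1-12)^2=121, (9-3)^2=36, (7-5)^2=4, (10-10)^2=0, (8-7)^2=1, (6-1)^2=25, (5-4)^2=1, (12-9)^2=9, (3-11)^2=64, (2-8)^2=36
sum(d^2) = 326.
Step 3: rho = 1 - 6*326 / (12*(12^2 - 1)) = 1 - 1956/1716 = -0.139860.
Step 4: Under H0, t = rho * sqrt((n-2)/(1-rho^2)) = -0.4467 ~ t(10).
Step 5: Two-sided p-value from the t-distribution with 10 df = 0.664633.
Step 6: alpha = 0.05. fail to reject H0.

rho = -0.1399, p = 0.664633, fail to reject H0 at alpha = 0.05.


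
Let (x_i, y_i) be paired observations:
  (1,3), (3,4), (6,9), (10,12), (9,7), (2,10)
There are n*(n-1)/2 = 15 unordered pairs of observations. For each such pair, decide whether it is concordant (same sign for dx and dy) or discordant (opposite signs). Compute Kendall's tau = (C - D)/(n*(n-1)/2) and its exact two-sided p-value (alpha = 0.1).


Step 1: Enumerate the 15 unordered pairs (i,j) with i<j and classify each by sign(x_j-x_i) * sign(y_j-y_i).
  (1,2):dx=+2,dy=+1->C; (1,3):dx=+5,dy=+6->C; (1,4):dx=+9,dy=+9->C; (1,5):dx=+8,dy=+4->C
  (1,6):dx=+1,dy=+7->C; (2,3):dx=+3,dy=+5->C; (2,4):dx=+7,dy=+8->C; (2,5):dx=+6,dy=+3->C
  (2,6):dx=-1,dy=+6->D; (3,4):dx=+4,dy=+3->C; (3,5):dx=+3,dy=-2->D; (3,6):dx=-4,dy=+1->D
  (4,5):dx=-1,dy=-5->C; (4,6):dx=-8,dy=-2->C; (5,6):dx=-7,dy=+3->D
Step 2: C = 11, D = 4, total pairs = 15.
Step 3: tau = (C - D)/(n(n-1)/2) = (11 - 4)/15 = 0.466667.
Step 4: Exact two-sided p-value (enumerate n! = 720 permutations of y under H0): p = 0.272222.
Step 5: alpha = 0.1. fail to reject H0.

tau_b = 0.4667 (C=11, D=4), p = 0.272222, fail to reject H0.


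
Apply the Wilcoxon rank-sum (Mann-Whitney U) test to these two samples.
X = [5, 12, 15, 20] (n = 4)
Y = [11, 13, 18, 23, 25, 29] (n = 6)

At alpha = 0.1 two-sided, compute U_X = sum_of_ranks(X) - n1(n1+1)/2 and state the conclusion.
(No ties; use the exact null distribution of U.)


Step 1: Combine and sort all 10 observations; assign midranks.
sorted (value, group): (5,X), (11,Y), (12,X), (13,Y), (15,X), (18,Y), (20,X), (23,Y), (25,Y), (29,Y)
ranks: 5->1, 11->2, 12->3, 13->4, 15->5, 18->6, 20->7, 23->8, 25->9, 29->10
Step 2: Rank sum for X: R1 = 1 + 3 + 5 + 7 = 16.
Step 3: U_X = R1 - n1(n1+1)/2 = 16 - 4*5/2 = 16 - 10 = 6.
       U_Y = n1*n2 - U_X = 24 - 6 = 18.
Step 4: No ties, so the exact null distribution of U (based on enumerating the C(10,4) = 210 equally likely rank assignments) gives the two-sided p-value.
Step 5: p-value = 0.257143; compare to alpha = 0.1. fail to reject H0.

U_X = 6, p = 0.257143, fail to reject H0 at alpha = 0.1.


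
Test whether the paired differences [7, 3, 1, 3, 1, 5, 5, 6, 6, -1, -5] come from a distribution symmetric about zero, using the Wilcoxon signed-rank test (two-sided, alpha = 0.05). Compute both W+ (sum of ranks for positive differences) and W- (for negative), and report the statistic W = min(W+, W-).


Step 1: Drop any zero differences (none here) and take |d_i|.
|d| = [7, 3, 1, 3, 1, 5, 5, 6, 6, 1, 5]
Step 2: Midrank |d_i| (ties get averaged ranks).
ranks: |7|->11, |3|->4.5, |1|->2, |3|->4.5, |1|->2, |5|->7, |5|->7, |6|->9.5, |6|->9.5, |1|->2, |5|->7
Step 3: Attach original signs; sum ranks with positive sign and with negative sign.
W+ = 11 + 4.5 + 2 + 4.5 + 2 + 7 + 7 + 9.5 + 9.5 = 57
W- = 2 + 7 = 9
(Check: W+ + W- = 66 should equal n(n+1)/2 = 66.)
Step 4: Test statistic W = min(W+, W-) = 9.
Step 5: Ties in |d|, so use the tie-corrected normal approximation.
        E[W] = n(n+1)/4 = 11*12/4 = 33.
        Tie groups: |d|=1 (t=3), |d|=3 (t=2), |d|=5 (t=3), |d|=6 (t=2); sum(t^3 - t) = 60.
        Var[W] = n(n+1)(2n+1)/24 - sum(t^3-t)/48 = 3036/24 - 60/48 = 125.25.
        z = (W - E[W]) / sqrt(Var[W]) = (9 - 33) / 11.1915 = -2.1445.
        Two-sided p = 2*Phi(z) = 0.031994.
Step 6: alpha = 0.05. reject H0.

W+ = 57, W- = 9, W = min = 9, p = 0.031994, reject H0.


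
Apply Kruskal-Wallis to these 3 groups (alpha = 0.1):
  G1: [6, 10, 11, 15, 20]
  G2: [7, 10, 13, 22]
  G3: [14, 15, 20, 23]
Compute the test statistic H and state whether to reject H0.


Step 1: Combine all N = 13 observations and assign midranks.
sorted (value, group, rank): (6,G1,1), (7,G2,2), (10,G1,3.5), (10,G2,3.5), (11,G1,5), (13,G2,6), (14,G3,7), (15,G1,8.5), (15,G3,8.5), (20,G1,10.5), (20,G3,10.5), (22,G2,12), (23,G3,13)
Step 2: Sum ranks within each group.
R_1 = 28.5 (n_1 = 5)
R_2 = 23.5 (n_2 = 4)
R_3 = 39 (n_3 = 4)
Step 3: H = 12/(N(N+1)) * sum(R_i^2/n_i) - 3(N+1)
     = 12/(13*14) * (28.5^2/5 + 23.5^2/4 + 39^2/4) - 3*14
     = 0.065934 * 680.763 - 42
     = 2.885440.
Step 4: Ties present; correction factor C = 1 - 18/(13^3 - 13) = 0.991758. Corrected H = 2.885440 / 0.991758 = 2.909418.
Step 5: Under H0, H ~ chi^2(2); p-value = 0.233468.
Step 6: alpha = 0.1. fail to reject H0.

H = 2.9094, df = 2, p = 0.233468, fail to reject H0.


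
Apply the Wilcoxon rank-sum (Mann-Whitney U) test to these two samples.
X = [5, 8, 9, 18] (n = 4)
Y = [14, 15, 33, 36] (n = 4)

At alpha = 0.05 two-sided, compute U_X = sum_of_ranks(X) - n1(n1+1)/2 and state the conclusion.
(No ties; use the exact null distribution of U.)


Step 1: Combine and sort all 8 observations; assign midranks.
sorted (value, group): (5,X), (8,X), (9,X), (14,Y), (15,Y), (18,X), (33,Y), (36,Y)
ranks: 5->1, 8->2, 9->3, 14->4, 15->5, 18->6, 33->7, 36->8
Step 2: Rank sum for X: R1 = 1 + 2 + 3 + 6 = 12.
Step 3: U_X = R1 - n1(n1+1)/2 = 12 - 4*5/2 = 12 - 10 = 2.
       U_Y = n1*n2 - U_X = 16 - 2 = 14.
Step 4: No ties, so the exact null distribution of U (based on enumerating the C(8,4) = 70 equally likely rank assignments) gives the two-sided p-value.
Step 5: p-value = 0.114286; compare to alpha = 0.05. fail to reject H0.

U_X = 2, p = 0.114286, fail to reject H0 at alpha = 0.05.


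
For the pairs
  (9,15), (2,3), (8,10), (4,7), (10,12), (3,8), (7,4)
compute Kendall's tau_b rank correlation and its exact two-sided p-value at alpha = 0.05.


Step 1: Enumerate the 21 unordered pairs (i,j) with i<j and classify each by sign(x_j-x_i) * sign(y_j-y_i).
  (1,2):dx=-7,dy=-12->C; (1,3):dx=-1,dy=-5->C; (1,4):dx=-5,dy=-8->C; (1,5):dx=+1,dy=-3->D
  (1,6):dx=-6,dy=-7->C; (1,7):dx=-2,dy=-11->C; (2,3):dx=+6,dy=+7->C; (2,4):dx=+2,dy=+4->C
  (2,5):dx=+8,dy=+9->C; (2,6):dx=+1,dy=+5->C; (2,7):dx=+5,dy=+1->C; (3,4):dx=-4,dy=-3->C
  (3,5):dx=+2,dy=+2->C; (3,6):dx=-5,dy=-2->C; (3,7):dx=-1,dy=-6->C; (4,5):dx=+6,dy=+5->C
  (4,6):dx=-1,dy=+1->D; (4,7):dx=+3,dy=-3->D; (5,6):dx=-7,dy=-4->C; (5,7):dx=-3,dy=-8->C
  (6,7):dx=+4,dy=-4->D
Step 2: C = 17, D = 4, total pairs = 21.
Step 3: tau = (C - D)/(n(n-1)/2) = (17 - 4)/21 = 0.619048.
Step 4: Exact two-sided p-value (enumerate n! = 5040 permutations of y under H0): p = 0.069048.
Step 5: alpha = 0.05. fail to reject H0.

tau_b = 0.6190 (C=17, D=4), p = 0.069048, fail to reject H0.


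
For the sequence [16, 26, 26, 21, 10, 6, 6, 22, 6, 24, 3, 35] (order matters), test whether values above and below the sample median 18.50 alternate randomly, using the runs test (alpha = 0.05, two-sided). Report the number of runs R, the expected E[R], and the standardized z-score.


Step 1: Compute median = 18.50; label A = above, B = below.
Labels in order: BAAABBBABABA  (n_A = 6, n_B = 6)
Step 2: Count runs R = 8.
Step 3: Under H0 (random ordering), E[R] = 2*n_A*n_B/(n_A+n_B) + 1 = 2*6*6/12 + 1 = 7.0000.
        Var[R] = 2*n_A*n_B*(2*n_A*n_B - n_A - n_B) / ((n_A+n_B)^2 * (n_A+n_B-1)) = 4320/1584 = 2.7273.
        SD[R] = 1.6514.
Step 4: Continuity-corrected z = (R - 0.5 - E[R]) / SD[R] = (8 - 0.5 - 7.0000) / 1.6514 = 0.3028.
Step 5: Two-sided p-value via normal approximation = 2*(1 - Phi(|z|)) = 0.762069.
Step 6: alpha = 0.05. fail to reject H0.

R = 8, z = 0.3028, p = 0.762069, fail to reject H0.


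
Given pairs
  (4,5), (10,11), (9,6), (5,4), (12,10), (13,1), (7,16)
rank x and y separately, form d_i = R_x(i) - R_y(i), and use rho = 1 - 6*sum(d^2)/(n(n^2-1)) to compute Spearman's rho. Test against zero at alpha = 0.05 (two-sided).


Step 1: Rank x and y separately (midranks; no ties here).
rank(x): 4->1, 10->5, 9->4, 5->2, 12->6, 13->7, 7->3
rank(y): 5->3, 11->6, 6->4, 4->2, 10->5, 1->1, 16->7
Step 2: d_i = R_x(i) - R_y(i); compute d_i^2.
  (1-3)^2=4, (5-6)^2=1, (4-4)^2=0, (2-2)^2=0, (6-5)^2=1, (7-1)^2=36, (3-7)^2=16
sum(d^2) = 58.
Step 3: rho = 1 - 6*58 / (7*(7^2 - 1)) = 1 - 348/336 = -0.035714.
Step 4: Under H0, t = rho * sqrt((n-2)/(1-rho^2)) = -0.0799 ~ t(5).
Step 5: Two-sided p-value from the t-distribution with 5 df = 0.939408.
Step 6: alpha = 0.05. fail to reject H0.

rho = -0.0357, p = 0.939408, fail to reject H0 at alpha = 0.05.


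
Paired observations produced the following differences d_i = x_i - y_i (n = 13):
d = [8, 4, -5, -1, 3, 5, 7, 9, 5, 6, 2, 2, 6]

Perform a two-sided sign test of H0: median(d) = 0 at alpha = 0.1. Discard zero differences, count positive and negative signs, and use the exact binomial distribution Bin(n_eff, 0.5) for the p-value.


Step 1: Discard zero differences. Original n = 13; n_eff = number of nonzero differences = 13.
Nonzero differences (with sign): +8, +4, -5, -1, +3, +5, +7, +9, +5, +6, +2, +2, +6
Step 2: Count signs: positive = 11, negative = 2.
Step 3: Under H0: P(positive) = 0.5, so the number of positives S ~ Bin(13, 0.5).
Step 4: Two-sided exact p-value = sum of Bin(13,0.5) probabilities at or below the observed probability = 0.022461.
Step 5: alpha = 0.1. reject H0.

n_eff = 13, pos = 11, neg = 2, p = 0.022461, reject H0.


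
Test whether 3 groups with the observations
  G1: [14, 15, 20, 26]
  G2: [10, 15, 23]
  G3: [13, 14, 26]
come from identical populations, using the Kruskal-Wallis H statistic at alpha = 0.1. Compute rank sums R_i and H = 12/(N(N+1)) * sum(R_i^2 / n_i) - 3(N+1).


Step 1: Combine all N = 10 observations and assign midranks.
sorted (value, group, rank): (10,G2,1), (13,G3,2), (14,G1,3.5), (14,G3,3.5), (15,G1,5.5), (15,G2,5.5), (20,G1,7), (23,G2,8), (26,G1,9.5), (26,G3,9.5)
Step 2: Sum ranks within each group.
R_1 = 25.5 (n_1 = 4)
R_2 = 14.5 (n_2 = 3)
R_3 = 15 (n_3 = 3)
Step 3: H = 12/(N(N+1)) * sum(R_i^2/n_i) - 3(N+1)
     = 12/(10*11) * (25.5^2/4 + 14.5^2/3 + 15^2/3) - 3*11
     = 0.109091 * 307.646 - 33
     = 0.561364.
Step 4: Ties present; correction factor C = 1 - 18/(10^3 - 10) = 0.981818. Corrected H = 0.561364 / 0.981818 = 0.571759.
Step 5: Under H0, H ~ chi^2(2); p-value = 0.751353.
Step 6: alpha = 0.1. fail to reject H0.

H = 0.5718, df = 2, p = 0.751353, fail to reject H0.


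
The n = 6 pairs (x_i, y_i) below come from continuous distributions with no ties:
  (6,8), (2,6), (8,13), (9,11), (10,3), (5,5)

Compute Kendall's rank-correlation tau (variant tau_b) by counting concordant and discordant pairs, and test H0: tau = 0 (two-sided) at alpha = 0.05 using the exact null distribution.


Step 1: Enumerate the 15 unordered pairs (i,j) with i<j and classify each by sign(x_j-x_i) * sign(y_j-y_i).
  (1,2):dx=-4,dy=-2->C; (1,3):dx=+2,dy=+5->C; (1,4):dx=+3,dy=+3->C; (1,5):dx=+4,dy=-5->D
  (1,6):dx=-1,dy=-3->C; (2,3):dx=+6,dy=+7->C; (2,4):dx=+7,dy=+5->C; (2,5):dx=+8,dy=-3->D
  (2,6):dx=+3,dy=-1->D; (3,4):dx=+1,dy=-2->D; (3,5):dx=+2,dy=-10->D; (3,6):dx=-3,dy=-8->C
  (4,5):dx=+1,dy=-8->D; (4,6):dx=-4,dy=-6->C; (5,6):dx=-5,dy=+2->D
Step 2: C = 8, D = 7, total pairs = 15.
Step 3: tau = (C - D)/(n(n-1)/2) = (8 - 7)/15 = 0.066667.
Step 4: Exact two-sided p-value (enumerate n! = 720 permutations of y under H0): p = 1.000000.
Step 5: alpha = 0.05. fail to reject H0.

tau_b = 0.0667 (C=8, D=7), p = 1.000000, fail to reject H0.


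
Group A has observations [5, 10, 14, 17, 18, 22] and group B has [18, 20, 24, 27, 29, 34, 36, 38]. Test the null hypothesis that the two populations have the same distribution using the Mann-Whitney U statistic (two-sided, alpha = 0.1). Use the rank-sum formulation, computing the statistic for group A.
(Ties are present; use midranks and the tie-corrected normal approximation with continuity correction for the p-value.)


Step 1: Combine and sort all 14 observations; assign midranks.
sorted (value, group): (5,X), (10,X), (14,X), (17,X), (18,X), (18,Y), (20,Y), (22,X), (24,Y), (27,Y), (29,Y), (34,Y), (36,Y), (38,Y)
ranks: 5->1, 10->2, 14->3, 17->4, 18->5.5, 18->5.5, 20->7, 22->8, 24->9, 27->10, 29->11, 34->12, 36->13, 38->14
Step 2: Rank sum for X: R1 = 1 + 2 + 3 + 4 + 5.5 + 8 = 23.5.
Step 3: U_X = R1 - n1(n1+1)/2 = 23.5 - 6*7/2 = 23.5 - 21 = 2.5.
       U_Y = n1*n2 - U_X = 48 - 2.5 = 45.5.
Step 4: Ties are present, so use the tie-corrected normal approximation (with continuity correction) for the p-value.
Step 5: p-value = 0.006646; compare to alpha = 0.1. reject H0.

U_X = 2.5, p = 0.006646, reject H0 at alpha = 0.1.


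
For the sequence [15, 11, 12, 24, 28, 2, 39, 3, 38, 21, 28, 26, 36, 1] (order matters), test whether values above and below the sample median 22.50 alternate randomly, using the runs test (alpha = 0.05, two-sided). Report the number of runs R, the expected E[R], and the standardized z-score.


Step 1: Compute median = 22.50; label A = above, B = below.
Labels in order: BBBAABABABAAAB  (n_A = 7, n_B = 7)
Step 2: Count runs R = 9.
Step 3: Under H0 (random ordering), E[R] = 2*n_A*n_B/(n_A+n_B) + 1 = 2*7*7/14 + 1 = 8.0000.
        Var[R] = 2*n_A*n_B*(2*n_A*n_B - n_A - n_B) / ((n_A+n_B)^2 * (n_A+n_B-1)) = 8232/2548 = 3.2308.
        SD[R] = 1.7974.
Step 4: Continuity-corrected z = (R - 0.5 - E[R]) / SD[R] = (9 - 0.5 - 8.0000) / 1.7974 = 0.2782.
Step 5: Two-sided p-value via normal approximation = 2*(1 - Phi(|z|)) = 0.780879.
Step 6: alpha = 0.05. fail to reject H0.

R = 9, z = 0.2782, p = 0.780879, fail to reject H0.


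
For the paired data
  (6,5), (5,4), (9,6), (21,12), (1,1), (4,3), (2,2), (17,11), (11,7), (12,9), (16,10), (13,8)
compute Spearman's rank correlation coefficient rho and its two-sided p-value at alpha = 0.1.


Step 1: Rank x and y separately (midranks; no ties here).
rank(x): 6->5, 5->4, 9->6, 21->12, 1->1, 4->3, 2->2, 17->11, 11->7, 12->8, 16->10, 13->9
rank(y): 5->5, 4->4, 6->6, 12->12, 1->1, 3->3, 2->2, 11->11, 7->7, 9->9, 10->10, 8->8
Step 2: d_i = R_x(i) - R_y(i); compute d_i^2.
  (5-5)^2=0, (4-4)^2=0, (6-6)^2=0, (12-12)^2=0, (1-1)^2=0, (3-3)^2=0, (2-2)^2=0, (11-11)^2=0, (7-7)^2=0, (8-9)^2=1, (10-10)^2=0, (9-8)^2=1
sum(d^2) = 2.
Step 3: rho = 1 - 6*2 / (12*(12^2 - 1)) = 1 - 12/1716 = 0.993007.
Step 4: Under H0, t = rho * sqrt((n-2)/(1-rho^2)) = 26.5990 ~ t(10).
Step 5: Two-sided p-value from the t-distribution with 10 df = 0.000000.
Step 6: alpha = 0.1. reject H0.

rho = 0.9930, p = 0.000000, reject H0 at alpha = 0.1.


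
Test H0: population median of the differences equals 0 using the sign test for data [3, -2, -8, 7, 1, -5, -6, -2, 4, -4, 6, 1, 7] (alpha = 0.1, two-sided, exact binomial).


Step 1: Discard zero differences. Original n = 13; n_eff = number of nonzero differences = 13.
Nonzero differences (with sign): +3, -2, -8, +7, +1, -5, -6, -2, +4, -4, +6, +1, +7
Step 2: Count signs: positive = 7, negative = 6.
Step 3: Under H0: P(positive) = 0.5, so the number of positives S ~ Bin(13, 0.5).
Step 4: Two-sided exact p-value = sum of Bin(13,0.5) probabilities at or below the observed probability = 1.000000.
Step 5: alpha = 0.1. fail to reject H0.

n_eff = 13, pos = 7, neg = 6, p = 1.000000, fail to reject H0.


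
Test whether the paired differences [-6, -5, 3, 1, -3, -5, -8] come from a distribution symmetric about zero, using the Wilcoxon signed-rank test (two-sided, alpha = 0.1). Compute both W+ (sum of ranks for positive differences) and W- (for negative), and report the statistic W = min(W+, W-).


Step 1: Drop any zero differences (none here) and take |d_i|.
|d| = [6, 5, 3, 1, 3, 5, 8]
Step 2: Midrank |d_i| (ties get averaged ranks).
ranks: |6|->6, |5|->4.5, |3|->2.5, |1|->1, |3|->2.5, |5|->4.5, |8|->7
Step 3: Attach original signs; sum ranks with positive sign and with negative sign.
W+ = 2.5 + 1 = 3.5
W- = 6 + 4.5 + 2.5 + 4.5 + 7 = 24.5
(Check: W+ + W- = 28 should equal n(n+1)/2 = 28.)
Step 4: Test statistic W = min(W+, W-) = 3.5.
Step 5: Ties in |d|, so use the tie-corrected normal approximation.
        E[W] = n(n+1)/4 = 7*8/4 = 14.
        Tie groups: |d|=3 (t=2), |d|=5 (t=2); sum(t^3 - t) = 12.
        Var[W] = n(n+1)(2n+1)/24 - sum(t^3-t)/48 = 840/24 - 12/48 = 34.75.
        z = (W - E[W]) / sqrt(Var[W]) = (3.5 - 14) / 5.8949 = -1.7812.
        Two-sided p = 2*Phi(z) = 0.074880.
Step 6: alpha = 0.1. reject H0.

W+ = 3.5, W- = 24.5, W = min = 3.5, p = 0.074880, reject H0.


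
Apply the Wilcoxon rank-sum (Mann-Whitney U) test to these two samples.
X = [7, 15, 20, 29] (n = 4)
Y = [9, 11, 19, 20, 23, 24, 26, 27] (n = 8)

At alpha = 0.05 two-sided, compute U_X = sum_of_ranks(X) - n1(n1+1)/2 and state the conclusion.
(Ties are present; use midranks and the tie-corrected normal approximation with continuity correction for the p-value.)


Step 1: Combine and sort all 12 observations; assign midranks.
sorted (value, group): (7,X), (9,Y), (11,Y), (15,X), (19,Y), (20,X), (20,Y), (23,Y), (24,Y), (26,Y), (27,Y), (29,X)
ranks: 7->1, 9->2, 11->3, 15->4, 19->5, 20->6.5, 20->6.5, 23->8, 24->9, 26->10, 27->11, 29->12
Step 2: Rank sum for X: R1 = 1 + 4 + 6.5 + 12 = 23.5.
Step 3: U_X = R1 - n1(n1+1)/2 = 23.5 - 4*5/2 = 23.5 - 10 = 13.5.
       U_Y = n1*n2 - U_X = 32 - 13.5 = 18.5.
Step 4: Ties are present, so use the tie-corrected normal approximation (with continuity correction) for the p-value.
Step 5: p-value = 0.733647; compare to alpha = 0.05. fail to reject H0.

U_X = 13.5, p = 0.733647, fail to reject H0 at alpha = 0.05.


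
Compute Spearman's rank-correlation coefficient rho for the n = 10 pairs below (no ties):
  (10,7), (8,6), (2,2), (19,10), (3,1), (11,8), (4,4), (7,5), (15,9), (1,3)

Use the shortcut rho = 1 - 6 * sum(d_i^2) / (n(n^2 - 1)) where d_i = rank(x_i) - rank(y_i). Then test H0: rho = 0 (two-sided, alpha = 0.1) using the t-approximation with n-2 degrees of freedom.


Step 1: Rank x and y separately (midranks; no ties here).
rank(x): 10->7, 8->6, 2->2, 19->10, 3->3, 11->8, 4->4, 7->5, 15->9, 1->1
rank(y): 7->7, 6->6, 2->2, 10->10, 1->1, 8->8, 4->4, 5->5, 9->9, 3->3
Step 2: d_i = R_x(i) - R_y(i); compute d_i^2.
  (7-7)^2=0, (6-6)^2=0, (2-2)^2=0, (10-10)^2=0, (3-1)^2=4, (8-8)^2=0, (4-4)^2=0, (5-5)^2=0, (9-9)^2=0, (1-3)^2=4
sum(d^2) = 8.
Step 3: rho = 1 - 6*8 / (10*(10^2 - 1)) = 1 - 48/990 = 0.951515.
Step 4: Under H0, t = rho * sqrt((n-2)/(1-rho^2)) = 8.7493 ~ t(8).
Step 5: Two-sided p-value from the t-distribution with 8 df = 0.000023.
Step 6: alpha = 0.1. reject H0.

rho = 0.9515, p = 0.000023, reject H0 at alpha = 0.1.


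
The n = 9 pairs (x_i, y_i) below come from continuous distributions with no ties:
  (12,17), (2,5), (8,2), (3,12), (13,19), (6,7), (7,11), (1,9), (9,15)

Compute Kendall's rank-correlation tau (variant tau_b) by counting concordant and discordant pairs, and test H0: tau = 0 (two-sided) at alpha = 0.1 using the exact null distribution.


Step 1: Enumerate the 36 unordered pairs (i,j) with i<j and classify each by sign(x_j-x_i) * sign(y_j-y_i).
  (1,2):dx=-10,dy=-12->C; (1,3):dx=-4,dy=-15->C; (1,4):dx=-9,dy=-5->C; (1,5):dx=+1,dy=+2->C
  (1,6):dx=-6,dy=-10->C; (1,7):dx=-5,dy=-6->C; (1,8):dx=-11,dy=-8->C; (1,9):dx=-3,dy=-2->C
  (2,3):dx=+6,dy=-3->D; (2,4):dx=+1,dy=+7->C; (2,5):dx=+11,dy=+14->C; (2,6):dx=+4,dy=+2->C
  (2,7):dx=+5,dy=+6->C; (2,8):dx=-1,dy=+4->D; (2,9):dx=+7,dy=+10->C; (3,4):dx=-5,dy=+10->D
  (3,5):dx=+5,dy=+17->C; (3,6):dx=-2,dy=+5->D; (3,7):dx=-1,dy=+9->D; (3,8):dx=-7,dy=+7->D
  (3,9):dx=+1,dy=+13->C; (4,5):dx=+10,dy=+7->C; (4,6):dx=+3,dy=-5->D; (4,7):dx=+4,dy=-1->D
  (4,8):dx=-2,dy=-3->C; (4,9):dx=+6,dy=+3->C; (5,6):dx=-7,dy=-12->C; (5,7):dx=-6,dy=-8->C
  (5,8):dx=-12,dy=-10->C; (5,9):dx=-4,dy=-4->C; (6,7):dx=+1,dy=+4->C; (6,8):dx=-5,dy=+2->D
  (6,9):dx=+3,dy=+8->C; (7,8):dx=-6,dy=-2->C; (7,9):dx=+2,dy=+4->C; (8,9):dx=+8,dy=+6->C
Step 2: C = 27, D = 9, total pairs = 36.
Step 3: tau = (C - D)/(n(n-1)/2) = (27 - 9)/36 = 0.500000.
Step 4: Exact two-sided p-value (enumerate n! = 362880 permutations of y under H0): p = 0.075176.
Step 5: alpha = 0.1. reject H0.

tau_b = 0.5000 (C=27, D=9), p = 0.075176, reject H0.


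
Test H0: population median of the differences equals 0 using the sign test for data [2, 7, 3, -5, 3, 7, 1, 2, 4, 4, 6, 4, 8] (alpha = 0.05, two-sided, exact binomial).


Step 1: Discard zero differences. Original n = 13; n_eff = number of nonzero differences = 13.
Nonzero differences (with sign): +2, +7, +3, -5, +3, +7, +1, +2, +4, +4, +6, +4, +8
Step 2: Count signs: positive = 12, negative = 1.
Step 3: Under H0: P(positive) = 0.5, so the number of positives S ~ Bin(13, 0.5).
Step 4: Two-sided exact p-value = sum of Bin(13,0.5) probabilities at or below the observed probability = 0.003418.
Step 5: alpha = 0.05. reject H0.

n_eff = 13, pos = 12, neg = 1, p = 0.003418, reject H0.


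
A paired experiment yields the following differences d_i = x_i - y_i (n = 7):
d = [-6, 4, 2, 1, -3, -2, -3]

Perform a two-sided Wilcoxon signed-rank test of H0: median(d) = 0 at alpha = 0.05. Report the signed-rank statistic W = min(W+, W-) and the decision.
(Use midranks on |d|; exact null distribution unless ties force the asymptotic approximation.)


Step 1: Drop any zero differences (none here) and take |d_i|.
|d| = [6, 4, 2, 1, 3, 2, 3]
Step 2: Midrank |d_i| (ties get averaged ranks).
ranks: |6|->7, |4|->6, |2|->2.5, |1|->1, |3|->4.5, |2|->2.5, |3|->4.5
Step 3: Attach original signs; sum ranks with positive sign and with negative sign.
W+ = 6 + 2.5 + 1 = 9.5
W- = 7 + 4.5 + 2.5 + 4.5 = 18.5
(Check: W+ + W- = 28 should equal n(n+1)/2 = 28.)
Step 4: Test statistic W = min(W+, W-) = 9.5.
Step 5: Ties in |d|, so use the tie-corrected normal approximation.
        E[W] = n(n+1)/4 = 7*8/4 = 14.
        Tie groups: |d|=2 (t=2), |d|=3 (t=2); sum(t^3 - t) = 12.
        Var[W] = n(n+1)(2n+1)/24 - sum(t^3-t)/48 = 840/24 - 12/48 = 34.75.
        z = (W - E[W]) / sqrt(Var[W]) = (9.5 - 14) / 5.8949 = -0.7634.
        Two-sided p = 2*Phi(z) = 0.445243.
Step 6: alpha = 0.05. fail to reject H0.

W+ = 9.5, W- = 18.5, W = min = 9.5, p = 0.445243, fail to reject H0.


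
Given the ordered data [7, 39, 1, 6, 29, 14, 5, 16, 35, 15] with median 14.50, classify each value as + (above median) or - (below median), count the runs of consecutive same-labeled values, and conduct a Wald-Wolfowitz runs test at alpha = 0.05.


Step 1: Compute median = 14.50; label A = above, B = below.
Labels in order: BABBABBAAA  (n_A = 5, n_B = 5)
Step 2: Count runs R = 6.
Step 3: Under H0 (random ordering), E[R] = 2*n_A*n_B/(n_A+n_B) + 1 = 2*5*5/10 + 1 = 6.0000.
        Var[R] = 2*n_A*n_B*(2*n_A*n_B - n_A - n_B) / ((n_A+n_B)^2 * (n_A+n_B-1)) = 2000/900 = 2.2222.
        SD[R] = 1.4907.
Step 4: R = E[R], so z = 0 with no continuity correction.
Step 5: Two-sided p-value via normal approximation = 2*(1 - Phi(|z|)) = 1.000000.
Step 6: alpha = 0.05. fail to reject H0.

R = 6, z = 0.0000, p = 1.000000, fail to reject H0.


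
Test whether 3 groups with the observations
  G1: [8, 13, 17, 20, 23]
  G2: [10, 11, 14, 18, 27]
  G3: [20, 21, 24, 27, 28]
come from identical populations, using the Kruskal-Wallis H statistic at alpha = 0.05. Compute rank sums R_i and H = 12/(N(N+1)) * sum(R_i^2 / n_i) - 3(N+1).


Step 1: Combine all N = 15 observations and assign midranks.
sorted (value, group, rank): (8,G1,1), (10,G2,2), (11,G2,3), (13,G1,4), (14,G2,5), (17,G1,6), (18,G2,7), (20,G1,8.5), (20,G3,8.5), (21,G3,10), (23,G1,11), (24,G3,12), (27,G2,13.5), (27,G3,13.5), (28,G3,15)
Step 2: Sum ranks within each group.
R_1 = 30.5 (n_1 = 5)
R_2 = 30.5 (n_2 = 5)
R_3 = 59 (n_3 = 5)
Step 3: H = 12/(N(N+1)) * sum(R_i^2/n_i) - 3(N+1)
     = 12/(15*16) * (30.5^2/5 + 30.5^2/5 + 59^2/5) - 3*16
     = 0.050000 * 1068.3 - 48
     = 5.415000.
Step 4: Ties present; correction factor C = 1 - 12/(15^3 - 15) = 0.996429. Corrected H = 5.415000 / 0.996429 = 5.434409.
Step 5: Under H0, H ~ chi^2(2); p-value = 0.066059.
Step 6: alpha = 0.05. fail to reject H0.

H = 5.4344, df = 2, p = 0.066059, fail to reject H0.


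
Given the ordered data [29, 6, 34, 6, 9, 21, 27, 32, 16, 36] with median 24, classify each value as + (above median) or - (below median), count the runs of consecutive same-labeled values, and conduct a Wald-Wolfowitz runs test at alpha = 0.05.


Step 1: Compute median = 24; label A = above, B = below.
Labels in order: ABABBBAABA  (n_A = 5, n_B = 5)
Step 2: Count runs R = 7.
Step 3: Under H0 (random ordering), E[R] = 2*n_A*n_B/(n_A+n_B) + 1 = 2*5*5/10 + 1 = 6.0000.
        Var[R] = 2*n_A*n_B*(2*n_A*n_B - n_A - n_B) / ((n_A+n_B)^2 * (n_A+n_B-1)) = 2000/900 = 2.2222.
        SD[R] = 1.4907.
Step 4: Continuity-corrected z = (R - 0.5 - E[R]) / SD[R] = (7 - 0.5 - 6.0000) / 1.4907 = 0.3354.
Step 5: Two-sided p-value via normal approximation = 2*(1 - Phi(|z|)) = 0.737316.
Step 6: alpha = 0.05. fail to reject H0.

R = 7, z = 0.3354, p = 0.737316, fail to reject H0.


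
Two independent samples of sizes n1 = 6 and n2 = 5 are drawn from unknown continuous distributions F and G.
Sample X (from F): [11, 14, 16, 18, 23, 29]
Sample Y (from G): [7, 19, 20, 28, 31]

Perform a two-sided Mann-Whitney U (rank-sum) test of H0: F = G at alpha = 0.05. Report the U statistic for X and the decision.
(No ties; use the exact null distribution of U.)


Step 1: Combine and sort all 11 observations; assign midranks.
sorted (value, group): (7,Y), (11,X), (14,X), (16,X), (18,X), (19,Y), (20,Y), (23,X), (28,Y), (29,X), (31,Y)
ranks: 7->1, 11->2, 14->3, 16->4, 18->5, 19->6, 20->7, 23->8, 28->9, 29->10, 31->11
Step 2: Rank sum for X: R1 = 2 + 3 + 4 + 5 + 8 + 10 = 32.
Step 3: U_X = R1 - n1(n1+1)/2 = 32 - 6*7/2 = 32 - 21 = 11.
       U_Y = n1*n2 - U_X = 30 - 11 = 19.
Step 4: No ties, so the exact null distribution of U (based on enumerating the C(11,6) = 462 equally likely rank assignments) gives the two-sided p-value.
Step 5: p-value = 0.536797; compare to alpha = 0.05. fail to reject H0.

U_X = 11, p = 0.536797, fail to reject H0 at alpha = 0.05.


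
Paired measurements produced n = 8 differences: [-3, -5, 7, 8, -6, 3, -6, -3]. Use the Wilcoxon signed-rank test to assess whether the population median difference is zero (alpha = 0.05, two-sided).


Step 1: Drop any zero differences (none here) and take |d_i|.
|d| = [3, 5, 7, 8, 6, 3, 6, 3]
Step 2: Midrank |d_i| (ties get averaged ranks).
ranks: |3|->2, |5|->4, |7|->7, |8|->8, |6|->5.5, |3|->2, |6|->5.5, |3|->2
Step 3: Attach original signs; sum ranks with positive sign and with negative sign.
W+ = 7 + 8 + 2 = 17
W- = 2 + 4 + 5.5 + 5.5 + 2 = 19
(Check: W+ + W- = 36 should equal n(n+1)/2 = 36.)
Step 4: Test statistic W = min(W+, W-) = 17.
Step 5: Ties in |d|, so use the tie-corrected normal approximation.
        E[W] = n(n+1)/4 = 8*9/4 = 18.
        Tie groups: |d|=3 (t=3), |d|=6 (t=2); sum(t^3 - t) = 30.
        Var[W] = n(n+1)(2n+1)/24 - sum(t^3-t)/48 = 1224/24 - 30/48 = 50.375.
        z = (W - E[W]) / sqrt(Var[W]) = (17 - 18) / 7.0975 = -0.1409.
        Two-sided p = 2*Phi(z) = 0.887954.
Step 6: alpha = 0.05. fail to reject H0.

W+ = 17, W- = 19, W = min = 17, p = 0.887954, fail to reject H0.


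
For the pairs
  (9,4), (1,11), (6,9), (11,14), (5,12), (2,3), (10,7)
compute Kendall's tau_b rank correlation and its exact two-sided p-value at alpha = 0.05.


Step 1: Enumerate the 21 unordered pairs (i,j) with i<j and classify each by sign(x_j-x_i) * sign(y_j-y_i).
  (1,2):dx=-8,dy=+7->D; (1,3):dx=-3,dy=+5->D; (1,4):dx=+2,dy=+10->C; (1,5):dx=-4,dy=+8->D
  (1,6):dx=-7,dy=-1->C; (1,7):dx=+1,dy=+3->C; (2,3):dx=+5,dy=-2->D; (2,4):dx=+10,dy=+3->C
  (2,5):dx=+4,dy=+1->C; (2,6):dx=+1,dy=-8->D; (2,7):dx=+9,dy=-4->D; (3,4):dx=+5,dy=+5->C
  (3,5):dx=-1,dy=+3->D; (3,6):dx=-4,dy=-6->C; (3,7):dx=+4,dy=-2->D; (4,5):dx=-6,dy=-2->C
  (4,6):dx=-9,dy=-11->C; (4,7):dx=-1,dy=-7->C; (5,6):dx=-3,dy=-9->C; (5,7):dx=+5,dy=-5->D
  (6,7):dx=+8,dy=+4->C
Step 2: C = 12, D = 9, total pairs = 21.
Step 3: tau = (C - D)/(n(n-1)/2) = (12 - 9)/21 = 0.142857.
Step 4: Exact two-sided p-value (enumerate n! = 5040 permutations of y under H0): p = 0.772619.
Step 5: alpha = 0.05. fail to reject H0.

tau_b = 0.1429 (C=12, D=9), p = 0.772619, fail to reject H0.


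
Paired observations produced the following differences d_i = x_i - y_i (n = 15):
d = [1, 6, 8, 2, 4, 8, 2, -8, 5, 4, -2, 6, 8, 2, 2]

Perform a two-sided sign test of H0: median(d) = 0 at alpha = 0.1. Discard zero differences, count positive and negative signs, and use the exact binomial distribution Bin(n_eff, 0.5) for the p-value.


Step 1: Discard zero differences. Original n = 15; n_eff = number of nonzero differences = 15.
Nonzero differences (with sign): +1, +6, +8, +2, +4, +8, +2, -8, +5, +4, -2, +6, +8, +2, +2
Step 2: Count signs: positive = 13, negative = 2.
Step 3: Under H0: P(positive) = 0.5, so the number of positives S ~ Bin(15, 0.5).
Step 4: Two-sided exact p-value = sum of Bin(15,0.5) probabilities at or below the observed probability = 0.007385.
Step 5: alpha = 0.1. reject H0.

n_eff = 15, pos = 13, neg = 2, p = 0.007385, reject H0.


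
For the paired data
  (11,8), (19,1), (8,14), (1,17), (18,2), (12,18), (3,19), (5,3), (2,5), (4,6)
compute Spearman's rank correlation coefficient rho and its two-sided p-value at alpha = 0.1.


Step 1: Rank x and y separately (midranks; no ties here).
rank(x): 11->7, 19->10, 8->6, 1->1, 18->9, 12->8, 3->3, 5->5, 2->2, 4->4
rank(y): 8->6, 1->1, 14->7, 17->8, 2->2, 18->9, 19->10, 3->3, 5->4, 6->5
Step 2: d_i = R_x(i) - R_y(i); compute d_i^2.
  (7-6)^2=1, (10-1)^2=81, (6-7)^2=1, (1-8)^2=49, (9-2)^2=49, (8-9)^2=1, (3-10)^2=49, (5-3)^2=4, (2-4)^2=4, (4-5)^2=1
sum(d^2) = 240.
Step 3: rho = 1 - 6*240 / (10*(10^2 - 1)) = 1 - 1440/990 = -0.454545.
Step 4: Under H0, t = rho * sqrt((n-2)/(1-rho^2)) = -1.4434 ~ t(8).
Step 5: Two-sided p-value from the t-distribution with 8 df = 0.186905.
Step 6: alpha = 0.1. fail to reject H0.

rho = -0.4545, p = 0.186905, fail to reject H0 at alpha = 0.1.


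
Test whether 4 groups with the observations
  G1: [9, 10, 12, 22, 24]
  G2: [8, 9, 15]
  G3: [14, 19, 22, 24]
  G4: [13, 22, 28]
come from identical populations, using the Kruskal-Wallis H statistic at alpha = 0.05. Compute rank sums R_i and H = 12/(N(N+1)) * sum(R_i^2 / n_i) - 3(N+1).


Step 1: Combine all N = 15 observations and assign midranks.
sorted (value, group, rank): (8,G2,1), (9,G1,2.5), (9,G2,2.5), (10,G1,4), (12,G1,5), (13,G4,6), (14,G3,7), (15,G2,8), (19,G3,9), (22,G1,11), (22,G3,11), (22,G4,11), (24,G1,13.5), (24,G3,13.5), (28,G4,15)
Step 2: Sum ranks within each group.
R_1 = 36 (n_1 = 5)
R_2 = 11.5 (n_2 = 3)
R_3 = 40.5 (n_3 = 4)
R_4 = 32 (n_4 = 3)
Step 3: H = 12/(N(N+1)) * sum(R_i^2/n_i) - 3(N+1)
     = 12/(15*16) * (36^2/5 + 11.5^2/3 + 40.5^2/4 + 32^2/3) - 3*16
     = 0.050000 * 1054.68 - 48
     = 4.733958.
Step 4: Ties present; correction factor C = 1 - 36/(15^3 - 15) = 0.989286. Corrected H = 4.733958 / 0.989286 = 4.785229.
Step 5: Under H0, H ~ chi^2(3); p-value = 0.188216.
Step 6: alpha = 0.05. fail to reject H0.

H = 4.7852, df = 3, p = 0.188216, fail to reject H0.
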